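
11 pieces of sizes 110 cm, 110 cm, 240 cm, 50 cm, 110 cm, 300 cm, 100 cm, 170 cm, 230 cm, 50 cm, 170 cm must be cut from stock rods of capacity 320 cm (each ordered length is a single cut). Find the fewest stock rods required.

6

Total = 300 + 240 + 230 + 170 + 170 + 110 + 110 + 110 + 100 + 50 + 50 = 1640 cm.
Lower bound: ⌈1640/320⌉ = 6 stock rods.
A packing using 6 stock rods:
  stock rod 1: 300 = 300
  stock rod 2: 240 + 50 = 290
  stock rod 3: 230 + 50 = 280
  stock rod 4: 170 + 110 = 280
  stock rod 5: 170 + 110 = 280
  stock rod 6: 110 + 100 = 210
This matches the lower bound, so 6 is optimal.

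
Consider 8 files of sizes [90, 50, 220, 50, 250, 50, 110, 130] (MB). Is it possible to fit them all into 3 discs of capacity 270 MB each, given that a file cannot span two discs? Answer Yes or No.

No

Total = 950 MB; ⌈950/270⌉ = 4.
At least 4 discs are required, but only 3 are allowed.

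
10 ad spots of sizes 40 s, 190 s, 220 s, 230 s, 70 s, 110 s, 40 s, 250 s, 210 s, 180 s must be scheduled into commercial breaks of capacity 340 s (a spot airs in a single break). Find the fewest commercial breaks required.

Total = 250 + 230 + 220 + 210 + 190 + 180 + 110 + 70 + 40 + 40 = 1540 s.
Lower bound: ⌈1540/340⌉ = 5 commercial breaks.
Also, 6 ad spots each exceed 170 s, and no two of those can share a break, so at least 6 commercial breaks are needed.
A packing using 6 commercial breaks:
  break 1: 250 + 70 = 320
  break 2: 230 + 110 = 340
  break 3: 220 + 40 + 40 = 300
  break 4: 210 = 210
  break 5: 190 = 190
  break 6: 180 = 180
This matches the lower bound, so 6 is optimal.

6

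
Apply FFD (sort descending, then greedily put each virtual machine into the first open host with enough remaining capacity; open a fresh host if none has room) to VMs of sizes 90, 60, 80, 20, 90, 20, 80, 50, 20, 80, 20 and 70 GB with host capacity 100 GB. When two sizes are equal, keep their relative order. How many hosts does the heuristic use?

8

Sorted descending: 90, 90, 80, 80, 80, 70, 60, 50, 20, 20, 20, 20.
  90 → host 1 (new)  [load 90/100]
  90 → host 2 (new)  [load 90/100]
  80 → host 3 (new)  [load 80/100]
  80 → host 4 (new)  [load 80/100]
  80 → host 5 (new)  [load 80/100]
  70 → host 6 (new)  [load 70/100]
  60 → host 7 (new)  [load 60/100]
  50 → host 8 (new)  [load 50/100]
  20 → host 3  [load 100/100]
  20 → host 4  [load 100/100]
  20 → host 5  [load 100/100]
  20 → host 6  [load 90/100]
8 hosts opened.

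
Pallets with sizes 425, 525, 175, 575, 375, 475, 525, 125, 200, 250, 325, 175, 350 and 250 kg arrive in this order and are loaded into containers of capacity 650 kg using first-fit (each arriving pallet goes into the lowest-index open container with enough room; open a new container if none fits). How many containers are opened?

8

  425 → container 1 (new)  [load 425/650]
  525 → container 2 (new)  [load 525/650]
  175 → container 1  [load 600/650]
  575 → container 3 (new)  [load 575/650]
  375 → container 4 (new)  [load 375/650]
  475 → container 5 (new)  [load 475/650]
  525 → container 6 (new)  [load 525/650]
  125 → container 2  [load 650/650]
  200 → container 4  [load 575/650]
  250 → container 7 (new)  [load 250/650]
  325 → container 7  [load 575/650]
  175 → container 5  [load 650/650]
  350 → container 8 (new)  [load 350/650]
  250 → container 8  [load 600/650]
8 containers opened.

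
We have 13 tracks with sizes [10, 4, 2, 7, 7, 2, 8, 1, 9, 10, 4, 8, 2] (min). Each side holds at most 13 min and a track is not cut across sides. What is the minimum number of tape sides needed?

Total = 10 + 10 + 9 + 8 + 8 + 7 + 7 + 4 + 4 + 2 + 2 + 2 + 1 = 74 min.
Lower bound: ⌈74/13⌉ = 6 tape sides.
Also, 7 tracks each exceed 13/2 min, and no two of those can share a side, so at least 7 tape sides are needed.
A packing using 7 tape sides:
  side 1: 10 + 2 + 1 = 13
  side 2: 10 + 2 = 12
  side 3: 9 + 4 = 13
  side 4: 8 + 4 = 12
  side 5: 8 + 2 = 10
  side 6: 7 = 7
  side 7: 7 = 7
This matches the lower bound, so 7 is optimal.

7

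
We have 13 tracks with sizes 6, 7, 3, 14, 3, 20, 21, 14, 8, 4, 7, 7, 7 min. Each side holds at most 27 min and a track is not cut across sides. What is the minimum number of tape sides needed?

5

Total = 21 + 20 + 14 + 14 + 8 + 7 + 7 + 7 + 7 + 6 + 4 + 3 + 3 = 121 min.
Lower bound: ⌈121/27⌉ = 5 tape sides.
A packing using 5 tape sides:
  side 1: 21 + 6 = 27
  side 2: 20 + 7 = 27
  side 3: 14 + 8 + 4 = 26
  side 4: 14 + 7 + 3 + 3 = 27
  side 5: 7 + 7 = 14
This matches the lower bound, so 5 is optimal.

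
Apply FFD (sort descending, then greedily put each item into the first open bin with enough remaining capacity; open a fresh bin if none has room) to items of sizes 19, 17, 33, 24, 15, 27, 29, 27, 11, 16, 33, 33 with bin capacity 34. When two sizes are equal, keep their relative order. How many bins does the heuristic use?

Sorted descending: 33, 33, 33, 29, 27, 27, 24, 19, 17, 16, 15, 11.
  33 → bin 1 (new)  [load 33/34]
  33 → bin 2 (new)  [load 33/34]
  33 → bin 3 (new)  [load 33/34]
  29 → bin 4 (new)  [load 29/34]
  27 → bin 5 (new)  [load 27/34]
  27 → bin 6 (new)  [load 27/34]
  24 → bin 7 (new)  [load 24/34]
  19 → bin 8 (new)  [load 19/34]
  17 → bin 9 (new)  [load 17/34]
  16 → bin 9  [load 33/34]
  15 → bin 8  [load 34/34]
  11 → bin 10 (new)  [load 11/34]
10 bins opened.

10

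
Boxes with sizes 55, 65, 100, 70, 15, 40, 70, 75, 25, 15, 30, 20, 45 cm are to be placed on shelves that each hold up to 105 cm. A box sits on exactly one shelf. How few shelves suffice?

7

Total = 100 + 75 + 70 + 70 + 65 + 55 + 45 + 40 + 30 + 25 + 20 + 15 + 15 = 625 cm.
Lower bound: ⌈625/105⌉ = 6 shelves.
A packing using 7 shelves:
  shelf 1: 100 = 100
  shelf 2: 75 + 30 = 105
  shelf 3: 70 + 25 = 95
  shelf 4: 70 + 20 + 15 = 105
  shelf 5: 65 + 40 = 105
  shelf 6: 55 + 45 = 100
  shelf 7: 15 = 15
No arrangement into 6 shelves stays within capacity, so 7 is optimal.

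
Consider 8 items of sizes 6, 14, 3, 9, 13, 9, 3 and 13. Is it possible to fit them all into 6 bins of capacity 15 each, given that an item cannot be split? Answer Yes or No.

Yes

A valid assignment using 5 bins:
  bin 1: 14 = 14
  bin 2: 13 = 13
  bin 3: 13 = 13
  bin 4: 9 + 6 = 15
  bin 5: 9 + 3 + 3 = 15
That uses only 5 ≤ 6, so 6 bins are enough.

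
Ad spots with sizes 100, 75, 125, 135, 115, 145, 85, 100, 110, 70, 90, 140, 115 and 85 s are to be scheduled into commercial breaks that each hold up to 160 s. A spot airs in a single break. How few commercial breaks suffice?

12

Total = 145 + 140 + 135 + 125 + 115 + 115 + 110 + 100 + 100 + 90 + 85 + 85 + 75 + 70 = 1490 s.
Lower bound: ⌈1490/160⌉ = 10 commercial breaks.
Also, 12 ad spots each exceed 80 s, and no two of those can share a break, so at least 12 commercial breaks are needed.
A packing using 12 commercial breaks:
  break 1: 145 = 145
  break 2: 140 = 140
  break 3: 135 = 135
  break 4: 125 = 125
  break 5: 115 = 115
  break 6: 115 = 115
  break 7: 110 = 110
  break 8: 100 = 100
  break 9: 100 = 100
  break 10: 90 + 70 = 160
  break 11: 85 + 75 = 160
  break 12: 85 = 85
This matches the lower bound, so 12 is optimal.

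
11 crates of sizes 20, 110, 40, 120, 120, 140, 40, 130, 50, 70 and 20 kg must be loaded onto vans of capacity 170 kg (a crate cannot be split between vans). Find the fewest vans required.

Total = 140 + 130 + 120 + 120 + 110 + 70 + 50 + 40 + 40 + 20 + 20 = 860 kg.
Lower bound: ⌈860/170⌉ = 6 vans.
A packing using 6 vans:
  van 1: 140 + 20 = 160
  van 2: 130 + 40 = 170
  van 3: 120 + 50 = 170
  van 4: 120 + 40 = 160
  van 5: 110 + 20 = 130
  van 6: 70 = 70
This matches the lower bound, so 6 is optimal.

6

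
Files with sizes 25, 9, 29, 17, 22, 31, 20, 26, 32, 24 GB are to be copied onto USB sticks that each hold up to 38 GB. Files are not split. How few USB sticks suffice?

Total = 32 + 31 + 29 + 26 + 25 + 24 + 22 + 20 + 17 + 9 = 235 GB.
Lower bound: ⌈235/38⌉ = 7 USB sticks.
Also, 8 files each exceed 19 GB, and no two of those can share a USB stick, so at least 8 USB sticks are needed.
A packing using 8 USB sticks:
  USB stick 1: 32 = 32
  USB stick 2: 31 = 31
  USB stick 3: 29 + 9 = 38
  USB stick 4: 26 = 26
  USB stick 5: 25 = 25
  USB stick 6: 24 = 24
  USB stick 7: 22 = 22
  USB stick 8: 20 + 17 = 37
This matches the lower bound, so 8 is optimal.

8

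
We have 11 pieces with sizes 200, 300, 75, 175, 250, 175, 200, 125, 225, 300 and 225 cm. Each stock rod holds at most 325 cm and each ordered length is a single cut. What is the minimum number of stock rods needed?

Total = 300 + 300 + 250 + 225 + 225 + 200 + 200 + 175 + 175 + 125 + 75 = 2250 cm.
Lower bound: ⌈2250/325⌉ = 7 stock rods.
Also, 9 pieces each exceed 325/2 cm, and no two of those can share a stock rod, so at least 9 stock rods are needed.
A packing using 9 stock rods:
  stock rod 1: 300 = 300
  stock rod 2: 300 = 300
  stock rod 3: 250 + 75 = 325
  stock rod 4: 225 = 225
  stock rod 5: 225 = 225
  stock rod 6: 200 + 125 = 325
  stock rod 7: 200 = 200
  stock rod 8: 175 = 175
  stock rod 9: 175 = 175
This matches the lower bound, so 9 is optimal.

9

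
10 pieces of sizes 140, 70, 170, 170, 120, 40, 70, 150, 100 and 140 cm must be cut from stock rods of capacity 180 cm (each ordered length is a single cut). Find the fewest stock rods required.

Total = 170 + 170 + 150 + 140 + 140 + 120 + 100 + 70 + 70 + 40 = 1170 cm.
Lower bound: ⌈1170/180⌉ = 7 stock rods.
A packing using 8 stock rods:
  stock rod 1: 170 = 170
  stock rod 2: 170 = 170
  stock rod 3: 150 = 150
  stock rod 4: 140 + 40 = 180
  stock rod 5: 140 = 140
  stock rod 6: 120 = 120
  stock rod 7: 100 + 70 = 170
  stock rod 8: 70 = 70
No arrangement into 7 stock rods stays within capacity, so 8 is optimal.

8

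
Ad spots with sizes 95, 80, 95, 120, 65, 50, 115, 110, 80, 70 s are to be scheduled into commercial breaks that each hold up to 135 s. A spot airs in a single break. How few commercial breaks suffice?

8

Total = 120 + 115 + 110 + 95 + 95 + 80 + 80 + 70 + 65 + 50 = 880 s.
Lower bound: ⌈880/135⌉ = 7 commercial breaks.
Also, 8 ad spots each exceed 135/2 s, and no two of those can share a break, so at least 8 commercial breaks are needed.
A packing using 8 commercial breaks:
  break 1: 120 = 120
  break 2: 115 = 115
  break 3: 110 = 110
  break 4: 95 = 95
  break 5: 95 = 95
  break 6: 80 + 50 = 130
  break 7: 80 = 80
  break 8: 70 + 65 = 135
This matches the lower bound, so 8 is optimal.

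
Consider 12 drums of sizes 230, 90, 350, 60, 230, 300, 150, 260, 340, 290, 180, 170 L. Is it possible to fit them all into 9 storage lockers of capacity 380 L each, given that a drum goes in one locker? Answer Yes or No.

Yes

A valid assignment using 8 storage lockers:
  locker 1: 350 = 350
  locker 2: 340 = 340
  locker 3: 300 + 60 = 360
  locker 4: 290 + 90 = 380
  locker 5: 260 = 260
  locker 6: 230 + 150 = 380
  locker 7: 230 = 230
  locker 8: 180 + 170 = 350
That uses only 8 ≤ 9, so 9 storage lockers are enough.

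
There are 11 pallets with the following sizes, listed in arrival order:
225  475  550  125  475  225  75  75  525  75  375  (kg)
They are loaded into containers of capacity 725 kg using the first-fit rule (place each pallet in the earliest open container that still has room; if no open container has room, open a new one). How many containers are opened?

  225 → container 1 (new)  [load 225/725]
  475 → container 1  [load 700/725]
  550 → container 2 (new)  [load 550/725]
  125 → container 2  [load 675/725]
  475 → container 3 (new)  [load 475/725]
  225 → container 3  [load 700/725]
  75 → container 4 (new)  [load 75/725]
  75 → container 4  [load 150/725]
  525 → container 4  [load 675/725]
  75 → container 5 (new)  [load 75/725]
  375 → container 5  [load 450/725]
5 containers opened.

5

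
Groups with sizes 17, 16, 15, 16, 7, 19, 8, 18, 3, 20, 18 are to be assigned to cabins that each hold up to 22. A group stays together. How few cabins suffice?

9

Total = 20 + 19 + 18 + 18 + 17 + 16 + 16 + 15 + 8 + 7 + 3 = 157.
Lower bound: ⌈157/22⌉ = 8 cabins.
A packing using 9 cabins:
  cabin 1: 20 = 20
  cabin 2: 19 + 3 = 22
  cabin 3: 18 = 18
  cabin 4: 18 = 18
  cabin 5: 17 = 17
  cabin 6: 16 = 16
  cabin 7: 16 = 16
  cabin 8: 15 + 7 = 22
  cabin 9: 8 = 8
No arrangement into 8 cabins stays within capacity, so 9 is optimal.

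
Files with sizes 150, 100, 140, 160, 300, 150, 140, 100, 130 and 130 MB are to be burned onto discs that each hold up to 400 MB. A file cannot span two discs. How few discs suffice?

4

Total = 300 + 160 + 150 + 150 + 140 + 140 + 130 + 130 + 100 + 100 = 1500 MB.
Lower bound: ⌈1500/400⌉ = 4 discs.
A packing using 4 discs:
  disc 1: 300 + 100 = 400
  disc 2: 160 + 150 = 310
  disc 3: 150 + 140 + 100 = 390
  disc 4: 140 + 130 + 130 = 400
This matches the lower bound, so 4 is optimal.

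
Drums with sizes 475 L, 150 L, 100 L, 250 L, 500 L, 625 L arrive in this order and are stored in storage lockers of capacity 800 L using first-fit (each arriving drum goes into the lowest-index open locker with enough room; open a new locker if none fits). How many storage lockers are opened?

  475 → locker 1 (new)  [load 475/800]
  150 → locker 1  [load 625/800]
  100 → locker 1  [load 725/800]
  250 → locker 2 (new)  [load 250/800]
  500 → locker 2  [load 750/800]
  625 → locker 3 (new)  [load 625/800]
3 storage lockers opened.

3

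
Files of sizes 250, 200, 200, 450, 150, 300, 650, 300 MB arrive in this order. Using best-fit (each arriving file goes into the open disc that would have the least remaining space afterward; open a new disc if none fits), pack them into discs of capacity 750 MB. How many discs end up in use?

  250 → disc 1 (new)  [load 250/750]
  200 → disc 1  [load 450/750]
  200 → disc 1  [load 650/750]
  450 → disc 2 (new)  [load 450/750]
  150 → disc 2  [load 600/750]
  300 → disc 3 (new)  [load 300/750]
  650 → disc 4 (new)  [load 650/750]
  300 → disc 3  [load 600/750]
4 discs opened.

4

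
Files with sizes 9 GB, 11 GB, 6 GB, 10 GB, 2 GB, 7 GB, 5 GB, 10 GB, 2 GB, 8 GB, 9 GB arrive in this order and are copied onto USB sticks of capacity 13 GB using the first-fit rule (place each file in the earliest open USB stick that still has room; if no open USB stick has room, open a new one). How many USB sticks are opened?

7

  9 → USB stick 1 (new)  [load 9/13]
  11 → USB stick 2 (new)  [load 11/13]
  6 → USB stick 3 (new)  [load 6/13]
  10 → USB stick 4 (new)  [load 10/13]
  2 → USB stick 1  [load 11/13]
  7 → USB stick 3  [load 13/13]
  5 → USB stick 5 (new)  [load 5/13]
  10 → USB stick 6 (new)  [load 10/13]
  2 → USB stick 1  [load 13/13]
  8 → USB stick 5  [load 13/13]
  9 → USB stick 7 (new)  [load 9/13]
7 USB sticks opened.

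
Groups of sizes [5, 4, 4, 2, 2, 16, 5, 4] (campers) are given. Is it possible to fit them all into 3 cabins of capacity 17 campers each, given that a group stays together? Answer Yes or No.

A valid assignment using 3 cabins:
  cabin 1: 16 = 16
  cabin 2: 5 + 5 + 4 + 2 = 16
  cabin 3: 4 + 4 + 2 = 10
Every load is within 17 campers, so 3 cabins suffice.

Yes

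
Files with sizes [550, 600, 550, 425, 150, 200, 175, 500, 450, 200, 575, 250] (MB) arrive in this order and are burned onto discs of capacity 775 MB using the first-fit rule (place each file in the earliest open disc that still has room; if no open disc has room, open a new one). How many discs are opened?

7

  550 → disc 1 (new)  [load 550/775]
  600 → disc 2 (new)  [load 600/775]
  550 → disc 3 (new)  [load 550/775]
  425 → disc 4 (new)  [load 425/775]
  150 → disc 1  [load 700/775]
  200 → disc 3  [load 750/775]
  175 → disc 2  [load 775/775]
  500 → disc 5 (new)  [load 500/775]
  450 → disc 6 (new)  [load 450/775]
  200 → disc 4  [load 625/775]
  575 → disc 7 (new)  [load 575/775]
  250 → disc 5  [load 750/775]
7 discs opened.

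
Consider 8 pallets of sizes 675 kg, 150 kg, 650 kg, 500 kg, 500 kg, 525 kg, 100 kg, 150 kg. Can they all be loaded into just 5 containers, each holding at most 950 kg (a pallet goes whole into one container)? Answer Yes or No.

Yes

A valid assignment using 5 containers:
  container 1: 675 + 150 + 100 = 925
  container 2: 650 + 150 = 800
  container 3: 525 = 525
  container 4: 500 = 500
  container 5: 500 = 500
Every load is within 950 kg, so 5 containers suffice.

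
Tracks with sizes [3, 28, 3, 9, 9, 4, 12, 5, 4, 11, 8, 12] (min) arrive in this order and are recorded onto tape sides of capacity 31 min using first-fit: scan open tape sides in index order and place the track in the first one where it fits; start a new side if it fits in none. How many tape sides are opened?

  3 → side 1 (new)  [load 3/31]
  28 → side 1  [load 31/31]
  3 → side 2 (new)  [load 3/31]
  9 → side 2  [load 12/31]
  9 → side 2  [load 21/31]
  4 → side 2  [load 25/31]
  12 → side 3 (new)  [load 12/31]
  5 → side 2  [load 30/31]
  4 → side 3  [load 16/31]
  11 → side 3  [load 27/31]
  8 → side 4 (new)  [load 8/31]
  12 → side 4  [load 20/31]
4 tape sides opened.

4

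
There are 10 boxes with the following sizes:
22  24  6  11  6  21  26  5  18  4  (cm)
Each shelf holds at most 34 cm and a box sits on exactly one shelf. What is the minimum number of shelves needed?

Total = 26 + 24 + 22 + 21 + 18 + 11 + 6 + 6 + 5 + 4 = 143 cm.
Lower bound: ⌈143/34⌉ = 5 shelves.
A packing using 5 shelves:
  shelf 1: 26 + 6 = 32
  shelf 2: 24 + 6 + 4 = 34
  shelf 3: 22 + 11 = 33
  shelf 4: 21 + 5 = 26
  shelf 5: 18 = 18
This matches the lower bound, so 5 is optimal.

5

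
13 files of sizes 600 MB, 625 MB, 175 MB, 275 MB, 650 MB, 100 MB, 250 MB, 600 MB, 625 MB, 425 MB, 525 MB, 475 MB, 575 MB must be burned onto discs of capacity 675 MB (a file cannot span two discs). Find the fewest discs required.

10

Total = 650 + 625 + 625 + 600 + 600 + 575 + 525 + 475 + 425 + 275 + 250 + 175 + 100 = 5900 MB.
Lower bound: ⌈5900/675⌉ = 9 discs.
A packing using 10 discs:
  disc 1: 650 = 650
  disc 2: 625 = 625
  disc 3: 625 = 625
  disc 4: 600 = 600
  disc 5: 600 = 600
  disc 6: 575 + 100 = 675
  disc 7: 525 = 525
  disc 8: 475 + 175 = 650
  disc 9: 425 + 250 = 675
  disc 10: 275 = 275
No arrangement into 9 discs stays within capacity, so 10 is optimal.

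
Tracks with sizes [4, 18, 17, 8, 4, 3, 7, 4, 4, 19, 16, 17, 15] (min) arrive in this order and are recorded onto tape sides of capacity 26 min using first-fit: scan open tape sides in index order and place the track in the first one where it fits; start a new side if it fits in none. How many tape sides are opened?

7

  4 → side 1 (new)  [load 4/26]
  18 → side 1  [load 22/26]
  17 → side 2 (new)  [load 17/26]
  8 → side 2  [load 25/26]
  4 → side 1  [load 26/26]
  3 → side 3 (new)  [load 3/26]
  7 → side 3  [load 10/26]
  4 → side 3  [load 14/26]
  4 → side 3  [load 18/26]
  19 → side 4 (new)  [load 19/26]
  16 → side 5 (new)  [load 16/26]
  17 → side 6 (new)  [load 17/26]
  15 → side 7 (new)  [load 15/26]
7 tape sides opened.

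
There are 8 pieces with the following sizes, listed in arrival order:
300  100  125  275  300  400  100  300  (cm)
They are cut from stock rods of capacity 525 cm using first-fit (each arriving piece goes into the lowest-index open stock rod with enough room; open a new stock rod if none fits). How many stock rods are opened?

5

  300 → stock rod 1 (new)  [load 300/525]
  100 → stock rod 1  [load 400/525]
  125 → stock rod 1  [load 525/525]
  275 → stock rod 2 (new)  [load 275/525]
  300 → stock rod 3 (new)  [load 300/525]
  400 → stock rod 4 (new)  [load 400/525]
  100 → stock rod 2  [load 375/525]
  300 → stock rod 5 (new)  [load 300/525]
5 stock rods opened.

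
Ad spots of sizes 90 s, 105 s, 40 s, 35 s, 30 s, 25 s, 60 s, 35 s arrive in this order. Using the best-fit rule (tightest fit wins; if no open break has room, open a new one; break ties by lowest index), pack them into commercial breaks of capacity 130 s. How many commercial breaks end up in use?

4

  90 → break 1 (new)  [load 90/130]
  105 → break 2 (new)  [load 105/130]
  40 → break 1  [load 130/130]
  35 → break 3 (new)  [load 35/130]
  30 → break 3  [load 65/130]
  25 → break 2  [load 130/130]
  60 → break 3  [load 125/130]
  35 → break 4 (new)  [load 35/130]
4 commercial breaks opened.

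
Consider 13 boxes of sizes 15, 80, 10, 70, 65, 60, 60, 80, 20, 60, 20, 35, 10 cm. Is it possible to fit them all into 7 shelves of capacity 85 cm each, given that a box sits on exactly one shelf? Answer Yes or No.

No

Total = 585 cm; ⌈585/85⌉ = 7.
The bound of 7 does not rule out 7, but exhaustive search shows no assignment into 7 shelves of capacity 85 cm exists — the minimum is 8.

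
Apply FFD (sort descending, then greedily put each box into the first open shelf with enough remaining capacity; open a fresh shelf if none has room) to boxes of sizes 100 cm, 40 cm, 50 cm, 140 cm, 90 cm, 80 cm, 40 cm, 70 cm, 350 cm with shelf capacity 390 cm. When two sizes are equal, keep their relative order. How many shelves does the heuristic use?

Sorted descending: 350, 140, 100, 90, 80, 70, 50, 40, 40.
  350 → shelf 1 (new)  [load 350/390]
  140 → shelf 2 (new)  [load 140/390]
  100 → shelf 2  [load 240/390]
  90 → shelf 2  [load 330/390]
  80 → shelf 3 (new)  [load 80/390]
  70 → shelf 3  [load 150/390]
  50 → shelf 2  [load 380/390]
  40 → shelf 1  [load 390/390]
  40 → shelf 3  [load 190/390]
3 shelves opened.

3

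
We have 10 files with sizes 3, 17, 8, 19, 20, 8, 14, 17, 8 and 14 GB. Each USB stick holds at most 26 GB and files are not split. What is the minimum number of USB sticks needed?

Total = 20 + 19 + 17 + 17 + 14 + 14 + 8 + 8 + 8 + 3 = 128 GB.
Lower bound: ⌈128/26⌉ = 5 USB sticks.
Also, 6 files each exceed 13 GB, and no two of those can share a USB stick, so at least 6 USB sticks are needed.
A packing using 6 USB sticks:
  USB stick 1: 20 + 3 = 23
  USB stick 2: 19 = 19
  USB stick 3: 17 + 8 = 25
  USB stick 4: 17 + 8 = 25
  USB stick 5: 14 + 8 = 22
  USB stick 6: 14 = 14
This matches the lower bound, so 6 is optimal.

6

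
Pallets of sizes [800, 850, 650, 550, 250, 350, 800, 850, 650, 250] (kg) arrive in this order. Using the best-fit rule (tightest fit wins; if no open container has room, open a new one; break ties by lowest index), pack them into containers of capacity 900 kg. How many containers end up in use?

7

  800 → container 1 (new)  [load 800/900]
  850 → container 2 (new)  [load 850/900]
  650 → container 3 (new)  [load 650/900]
  550 → container 4 (new)  [load 550/900]
  250 → container 3  [load 900/900]
  350 → container 4  [load 900/900]
  800 → container 5 (new)  [load 800/900]
  850 → container 6 (new)  [load 850/900]
  650 → container 7 (new)  [load 650/900]
  250 → container 7  [load 900/900]
7 containers opened.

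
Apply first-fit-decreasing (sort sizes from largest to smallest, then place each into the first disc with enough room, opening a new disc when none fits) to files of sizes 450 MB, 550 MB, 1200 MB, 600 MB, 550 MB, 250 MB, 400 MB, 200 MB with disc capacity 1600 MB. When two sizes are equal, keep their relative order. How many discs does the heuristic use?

3

Sorted descending: 1200, 600, 550, 550, 450, 400, 250, 200.
  1200 → disc 1 (new)  [load 1200/1600]
  600 → disc 2 (new)  [load 600/1600]
  550 → disc 2  [load 1150/1600]
  550 → disc 3 (new)  [load 550/1600]
  450 → disc 2  [load 1600/1600]
  400 → disc 1  [load 1600/1600]
  250 → disc 3  [load 800/1600]
  200 → disc 3  [load 1000/1600]
3 discs opened.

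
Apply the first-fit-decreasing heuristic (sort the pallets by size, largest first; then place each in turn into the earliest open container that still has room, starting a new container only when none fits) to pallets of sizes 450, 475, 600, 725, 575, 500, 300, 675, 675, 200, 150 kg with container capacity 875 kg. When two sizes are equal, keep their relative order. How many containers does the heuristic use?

8

Sorted descending: 725, 675, 675, 600, 575, 500, 475, 450, 300, 200, 150.
  725 → container 1 (new)  [load 725/875]
  675 → container 2 (new)  [load 675/875]
  675 → container 3 (new)  [load 675/875]
  600 → container 4 (new)  [load 600/875]
  575 → container 5 (new)  [load 575/875]
  500 → container 6 (new)  [load 500/875]
  475 → container 7 (new)  [load 475/875]
  450 → container 8 (new)  [load 450/875]
  300 → container 5  [load 875/875]
  200 → container 2  [load 875/875]
  150 → container 1  [load 875/875]
8 containers opened.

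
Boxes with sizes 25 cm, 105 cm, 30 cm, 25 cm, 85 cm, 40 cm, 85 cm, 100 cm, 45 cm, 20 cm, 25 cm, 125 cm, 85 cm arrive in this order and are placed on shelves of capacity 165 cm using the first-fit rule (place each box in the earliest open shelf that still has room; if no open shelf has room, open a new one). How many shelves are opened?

  25 → shelf 1 (new)  [load 25/165]
  105 → shelf 1  [load 130/165]
  30 → shelf 1  [load 160/165]
  25 → shelf 2 (new)  [load 25/165]
  85 → shelf 2  [load 110/165]
  40 → shelf 2  [load 150/165]
  85 → shelf 3 (new)  [load 85/165]
  100 → shelf 4 (new)  [load 100/165]
  45 → shelf 3  [load 130/165]
  20 → shelf 3  [load 150/165]
  25 → shelf 4  [load 125/165]
  125 → shelf 5 (new)  [load 125/165]
  85 → shelf 6 (new)  [load 85/165]
6 shelves opened.

6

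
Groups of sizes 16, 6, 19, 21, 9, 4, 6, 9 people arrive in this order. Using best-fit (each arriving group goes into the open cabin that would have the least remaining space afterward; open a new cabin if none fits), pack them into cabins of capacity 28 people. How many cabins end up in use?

4

  16 → cabin 1 (new)  [load 16/28]
  6 → cabin 1  [load 22/28]
  19 → cabin 2 (new)  [load 19/28]
  21 → cabin 3 (new)  [load 21/28]
  9 → cabin 2  [load 28/28]
  4 → cabin 1  [load 26/28]
  6 → cabin 3  [load 27/28]
  9 → cabin 4 (new)  [load 9/28]
4 cabins opened.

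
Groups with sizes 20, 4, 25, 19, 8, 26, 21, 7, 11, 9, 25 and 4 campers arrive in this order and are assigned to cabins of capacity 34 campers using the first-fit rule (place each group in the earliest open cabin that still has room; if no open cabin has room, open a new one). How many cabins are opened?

6

  20 → cabin 1 (new)  [load 20/34]
  4 → cabin 1  [load 24/34]
  25 → cabin 2 (new)  [load 25/34]
  19 → cabin 3 (new)  [load 19/34]
  8 → cabin 1  [load 32/34]
  26 → cabin 4 (new)  [load 26/34]
  21 → cabin 5 (new)  [load 21/34]
  7 → cabin 2  [load 32/34]
  11 → cabin 3  [load 30/34]
  9 → cabin 5  [load 30/34]
  25 → cabin 6 (new)  [load 25/34]
  4 → cabin 3  [load 34/34]
6 cabins opened.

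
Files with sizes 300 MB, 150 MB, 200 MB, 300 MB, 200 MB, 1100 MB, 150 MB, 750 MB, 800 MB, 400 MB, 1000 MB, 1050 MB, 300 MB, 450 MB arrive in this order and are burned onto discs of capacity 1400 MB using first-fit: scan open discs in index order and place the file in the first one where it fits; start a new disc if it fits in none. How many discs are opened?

6

  300 → disc 1 (new)  [load 300/1400]
  150 → disc 1  [load 450/1400]
  200 → disc 1  [load 650/1400]
  300 → disc 1  [load 950/1400]
  200 → disc 1  [load 1150/1400]
  1100 → disc 2 (new)  [load 1100/1400]
  150 → disc 1  [load 1300/1400]
  750 → disc 3 (new)  [load 750/1400]
  800 → disc 4 (new)  [load 800/1400]
  400 → disc 3  [load 1150/1400]
  1000 → disc 5 (new)  [load 1000/1400]
  1050 → disc 6 (new)  [load 1050/1400]
  300 → disc 2  [load 1400/1400]
  450 → disc 4  [load 1250/1400]
6 discs opened.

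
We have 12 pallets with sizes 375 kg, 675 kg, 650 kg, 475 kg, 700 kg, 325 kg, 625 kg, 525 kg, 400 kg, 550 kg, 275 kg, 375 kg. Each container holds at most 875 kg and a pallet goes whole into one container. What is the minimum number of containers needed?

Total = 700 + 675 + 650 + 625 + 550 + 525 + 475 + 400 + 375 + 375 + 325 + 275 = 5950 kg.
Lower bound: ⌈5950/875⌉ = 7 containers.
A packing using 8 containers:
  container 1: 700 = 700
  container 2: 675 = 675
  container 3: 650 = 650
  container 4: 625 = 625
  container 5: 550 + 325 = 875
  container 6: 525 + 275 = 800
  container 7: 475 + 400 = 875
  container 8: 375 + 375 = 750
No arrangement into 7 containers stays within capacity, so 8 is optimal.

8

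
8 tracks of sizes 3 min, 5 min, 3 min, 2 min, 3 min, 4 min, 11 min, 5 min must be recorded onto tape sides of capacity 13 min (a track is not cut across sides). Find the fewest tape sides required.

3

Total = 11 + 5 + 5 + 4 + 3 + 3 + 3 + 2 = 36 min.
Lower bound: ⌈36/13⌉ = 3 tape sides.
A packing using 3 tape sides:
  side 1: 11 + 2 = 13
  side 2: 5 + 5 + 3 = 13
  side 3: 4 + 3 + 3 = 10
This matches the lower bound, so 3 is optimal.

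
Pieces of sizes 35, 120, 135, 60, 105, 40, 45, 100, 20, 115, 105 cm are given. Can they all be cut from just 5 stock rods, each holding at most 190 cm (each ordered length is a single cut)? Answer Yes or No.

No

Total = 880 cm; ⌈880/190⌉ = 5.
6 pieces each exceed half the capacity and cannot share a stock rod, forcing at least 6 stock rods.
At least 6 stock rods are required, but only 5 are allowed.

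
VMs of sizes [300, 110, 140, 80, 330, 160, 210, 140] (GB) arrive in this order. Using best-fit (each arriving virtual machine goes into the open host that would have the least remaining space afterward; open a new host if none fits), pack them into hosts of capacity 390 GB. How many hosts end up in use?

  300 → host 1 (new)  [load 300/390]
  110 → host 2 (new)  [load 110/390]
  140 → host 2  [load 250/390]
  80 → host 1  [load 380/390]
  330 → host 3 (new)  [load 330/390]
  160 → host 4 (new)  [load 160/390]
  210 → host 4  [load 370/390]
  140 → host 2  [load 390/390]
4 hosts opened.

4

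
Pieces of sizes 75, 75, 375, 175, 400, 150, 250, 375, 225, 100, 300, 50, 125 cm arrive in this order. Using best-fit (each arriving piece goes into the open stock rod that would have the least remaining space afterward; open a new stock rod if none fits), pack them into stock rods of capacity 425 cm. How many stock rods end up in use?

  75 → stock rod 1 (new)  [load 75/425]
  75 → stock rod 1  [load 150/425]
  375 → stock rod 2 (new)  [load 375/425]
  175 → stock rod 1  [load 325/425]
  400 → stock rod 3 (new)  [load 400/425]
  150 → stock rod 4 (new)  [load 150/425]
  250 → stock rod 4  [load 400/425]
  375 → stock rod 5 (new)  [load 375/425]
  225 → stock rod 6 (new)  [load 225/425]
  100 → stock rod 1  [load 425/425]
  300 → stock rod 7 (new)  [load 300/425]
  50 → stock rod 2  [load 425/425]
  125 → stock rod 7  [load 425/425]
7 stock rods opened.

7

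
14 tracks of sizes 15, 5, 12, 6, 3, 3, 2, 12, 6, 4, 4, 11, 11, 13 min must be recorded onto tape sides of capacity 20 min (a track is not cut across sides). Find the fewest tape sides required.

6

Total = 15 + 13 + 12 + 12 + 11 + 11 + 6 + 6 + 5 + 4 + 4 + 3 + 3 + 2 = 107 min.
Lower bound: ⌈107/20⌉ = 6 tape sides.
A packing using 6 tape sides:
  side 1: 15 + 5 = 20
  side 2: 13 + 6 = 19
  side 3: 12 + 6 + 2 = 20
  side 4: 12 + 4 + 4 = 20
  side 5: 11 + 3 + 3 = 17
  side 6: 11 = 11
This matches the lower bound, so 6 is optimal.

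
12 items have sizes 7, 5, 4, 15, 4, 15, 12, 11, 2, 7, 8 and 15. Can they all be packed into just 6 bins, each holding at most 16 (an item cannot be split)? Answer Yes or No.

No

Total = 105; ⌈105/16⌉ = 7.
At least 7 bins are required, but only 6 are allowed.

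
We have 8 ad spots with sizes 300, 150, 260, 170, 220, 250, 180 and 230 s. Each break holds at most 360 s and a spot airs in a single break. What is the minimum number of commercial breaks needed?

7

Total = 300 + 260 + 250 + 230 + 220 + 180 + 170 + 150 = 1760 s.
Lower bound: ⌈1760/360⌉ = 5 commercial breaks.
A packing using 7 commercial breaks:
  break 1: 300 = 300
  break 2: 260 = 260
  break 3: 250 = 250
  break 4: 230 = 230
  break 5: 220 = 220
  break 6: 180 + 170 = 350
  break 7: 150 = 150
No arrangement into 6 commercial breaks stays within capacity, so 7 is optimal.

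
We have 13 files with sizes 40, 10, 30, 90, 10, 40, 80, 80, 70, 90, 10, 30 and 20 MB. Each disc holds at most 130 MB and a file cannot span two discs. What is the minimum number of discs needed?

5

Total = 90 + 90 + 80 + 80 + 70 + 40 + 40 + 30 + 30 + 20 + 10 + 10 + 10 = 600 MB.
Lower bound: ⌈600/130⌉ = 5 discs.
A packing using 5 discs:
  disc 1: 90 + 40 = 130
  disc 2: 90 + 40 = 130
  disc 3: 80 + 30 + 20 = 130
  disc 4: 80 + 30 + 10 + 10 = 130
  disc 5: 70 + 10 = 80
This matches the lower bound, so 5 is optimal.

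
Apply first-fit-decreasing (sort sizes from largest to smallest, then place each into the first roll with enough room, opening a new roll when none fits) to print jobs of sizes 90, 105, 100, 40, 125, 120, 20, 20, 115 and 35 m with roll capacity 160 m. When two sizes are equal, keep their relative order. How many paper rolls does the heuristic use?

Sorted descending: 125, 120, 115, 105, 100, 90, 40, 35, 20, 20.
  125 → roll 1 (new)  [load 125/160]
  120 → roll 2 (new)  [load 120/160]
  115 → roll 3 (new)  [load 115/160]
  105 → roll 4 (new)  [load 105/160]
  100 → roll 5 (new)  [load 100/160]
  90 → roll 6 (new)  [load 90/160]
  40 → roll 2  [load 160/160]
  35 → roll 1  [load 160/160]
  20 → roll 3  [load 135/160]
  20 → roll 3  [load 155/160]
6 paper rolls opened.

6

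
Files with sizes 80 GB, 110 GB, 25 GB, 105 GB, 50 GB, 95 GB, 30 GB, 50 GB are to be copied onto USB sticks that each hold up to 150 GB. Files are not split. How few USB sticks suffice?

4

Total = 110 + 105 + 95 + 80 + 50 + 50 + 30 + 25 = 545 GB.
Lower bound: ⌈545/150⌉ = 4 USB sticks.
A packing using 4 USB sticks:
  USB stick 1: 110 + 30 = 140
  USB stick 2: 105 + 25 = 130
  USB stick 3: 95 + 50 = 145
  USB stick 4: 80 + 50 = 130
This matches the lower bound, so 4 is optimal.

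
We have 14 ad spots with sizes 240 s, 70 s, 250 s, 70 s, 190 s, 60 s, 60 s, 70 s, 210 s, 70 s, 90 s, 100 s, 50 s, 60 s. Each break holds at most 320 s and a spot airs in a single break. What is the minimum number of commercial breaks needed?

5

Total = 250 + 240 + 210 + 190 + 100 + 90 + 70 + 70 + 70 + 70 + 60 + 60 + 60 + 50 = 1590 s.
Lower bound: ⌈1590/320⌉ = 5 commercial breaks.
A packing using 5 commercial breaks:
  break 1: 250 + 70 = 320
  break 2: 240 + 70 = 310
  break 3: 210 + 60 + 50 = 320
  break 4: 190 + 70 + 60 = 320
  break 5: 100 + 90 + 70 + 60 = 320
This matches the lower bound, so 5 is optimal.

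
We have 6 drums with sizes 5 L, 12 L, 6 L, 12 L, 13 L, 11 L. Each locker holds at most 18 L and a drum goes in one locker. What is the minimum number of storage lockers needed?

4

Total = 13 + 12 + 12 + 11 + 6 + 5 = 59 L.
Lower bound: ⌈59/18⌉ = 4 storage lockers.
A packing using 4 storage lockers:
  locker 1: 13 + 5 = 18
  locker 2: 12 + 6 = 18
  locker 3: 12 = 12
  locker 4: 11 = 11
This matches the lower bound, so 4 is optimal.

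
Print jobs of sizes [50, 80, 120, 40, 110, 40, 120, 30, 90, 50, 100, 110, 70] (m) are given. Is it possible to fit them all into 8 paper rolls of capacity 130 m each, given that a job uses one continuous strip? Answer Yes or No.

No

Total = 1010 m; ⌈1010/130⌉ = 8.
The bound of 8 does not rule out 8, but exhaustive search shows no assignment into 8 paper rolls of capacity 130 m exists — the minimum is 9.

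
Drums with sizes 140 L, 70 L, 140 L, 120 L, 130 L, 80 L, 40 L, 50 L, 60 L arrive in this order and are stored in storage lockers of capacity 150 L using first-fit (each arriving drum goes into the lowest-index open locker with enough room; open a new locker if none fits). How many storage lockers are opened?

6

  140 → locker 1 (new)  [load 140/150]
  70 → locker 2 (new)  [load 70/150]
  140 → locker 3 (new)  [load 140/150]
  120 → locker 4 (new)  [load 120/150]
  130 → locker 5 (new)  [load 130/150]
  80 → locker 2  [load 150/150]
  40 → locker 6 (new)  [load 40/150]
  50 → locker 6  [load 90/150]
  60 → locker 6  [load 150/150]
6 storage lockers opened.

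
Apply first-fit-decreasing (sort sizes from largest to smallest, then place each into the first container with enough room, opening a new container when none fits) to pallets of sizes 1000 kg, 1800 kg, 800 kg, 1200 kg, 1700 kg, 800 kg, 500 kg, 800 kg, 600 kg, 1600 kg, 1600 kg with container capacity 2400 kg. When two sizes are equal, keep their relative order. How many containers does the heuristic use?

Sorted descending: 1800, 1700, 1600, 1600, 1200, 1000, 800, 800, 800, 600, 500.
  1800 → container 1 (new)  [load 1800/2400]
  1700 → container 2 (new)  [load 1700/2400]
  1600 → container 3 (new)  [load 1600/2400]
  1600 → container 4 (new)  [load 1600/2400]
  1200 → container 5 (new)  [load 1200/2400]
  1000 → container 5  [load 2200/2400]
  800 → container 3  [load 2400/2400]
  800 → container 4  [load 2400/2400]
  800 → container 6 (new)  [load 800/2400]
  600 → container 1  [load 2400/2400]
  500 → container 2  [load 2200/2400]
6 containers opened.

6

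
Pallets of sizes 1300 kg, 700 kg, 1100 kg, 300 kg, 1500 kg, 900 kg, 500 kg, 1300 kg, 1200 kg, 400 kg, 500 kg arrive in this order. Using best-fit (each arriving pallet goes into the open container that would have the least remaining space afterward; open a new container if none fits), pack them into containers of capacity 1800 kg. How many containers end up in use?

6

  1300 → container 1 (new)  [load 1300/1800]
  700 → container 2 (new)  [load 700/1800]
  1100 → container 2  [load 1800/1800]
  300 → container 1  [load 1600/1800]
  1500 → container 3 (new)  [load 1500/1800]
  900 → container 4 (new)  [load 900/1800]
  500 → container 4  [load 1400/1800]
  1300 → container 5 (new)  [load 1300/1800]
  1200 → container 6 (new)  [load 1200/1800]
  400 → container 4  [load 1800/1800]
  500 → container 5  [load 1800/1800]
6 containers opened.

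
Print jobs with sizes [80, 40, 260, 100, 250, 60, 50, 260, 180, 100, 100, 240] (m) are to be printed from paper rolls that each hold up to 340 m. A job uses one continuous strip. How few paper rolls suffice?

6

Total = 260 + 260 + 250 + 240 + 180 + 100 + 100 + 100 + 80 + 60 + 50 + 40 = 1720 m.
Lower bound: ⌈1720/340⌉ = 6 paper rolls.
A packing using 6 paper rolls:
  roll 1: 260 + 80 = 340
  roll 2: 260 + 60 = 320
  roll 3: 250 + 50 + 40 = 340
  roll 4: 240 + 100 = 340
  roll 5: 180 + 100 = 280
  roll 6: 100 = 100
This matches the lower bound, so 6 is optimal.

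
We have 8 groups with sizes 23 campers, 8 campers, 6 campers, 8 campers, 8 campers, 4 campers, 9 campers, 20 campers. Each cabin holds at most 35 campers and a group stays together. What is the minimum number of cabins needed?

Total = 23 + 20 + 9 + 8 + 8 + 8 + 6 + 4 = 86 campers.
Lower bound: ⌈86/35⌉ = 3 cabins.
A packing using 3 cabins:
  cabin 1: 23 + 9 = 32
  cabin 2: 20 + 8 + 6 = 34
  cabin 3: 8 + 8 + 4 = 20
This matches the lower bound, so 3 is optimal.

3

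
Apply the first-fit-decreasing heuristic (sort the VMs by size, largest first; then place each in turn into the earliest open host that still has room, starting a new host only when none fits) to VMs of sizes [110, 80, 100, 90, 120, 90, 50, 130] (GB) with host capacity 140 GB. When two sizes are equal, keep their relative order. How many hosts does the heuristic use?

Sorted descending: 130, 120, 110, 100, 90, 90, 80, 50.
  130 → host 1 (new)  [load 130/140]
  120 → host 2 (new)  [load 120/140]
  110 → host 3 (new)  [load 110/140]
  100 → host 4 (new)  [load 100/140]
  90 → host 5 (new)  [load 90/140]
  90 → host 6 (new)  [load 90/140]
  80 → host 7 (new)  [load 80/140]
  50 → host 5  [load 140/140]
7 hosts opened.

7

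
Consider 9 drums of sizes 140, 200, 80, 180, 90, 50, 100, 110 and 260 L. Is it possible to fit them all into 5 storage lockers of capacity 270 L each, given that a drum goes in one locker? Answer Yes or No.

A valid assignment using 5 storage lockers:
  locker 1: 260 = 260
  locker 2: 200 + 50 = 250
  locker 3: 180 + 90 = 270
  locker 4: 140 + 110 = 250
  locker 5: 100 + 80 = 180
Every load is within 270 L, so 5 storage lockers suffice.

Yes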